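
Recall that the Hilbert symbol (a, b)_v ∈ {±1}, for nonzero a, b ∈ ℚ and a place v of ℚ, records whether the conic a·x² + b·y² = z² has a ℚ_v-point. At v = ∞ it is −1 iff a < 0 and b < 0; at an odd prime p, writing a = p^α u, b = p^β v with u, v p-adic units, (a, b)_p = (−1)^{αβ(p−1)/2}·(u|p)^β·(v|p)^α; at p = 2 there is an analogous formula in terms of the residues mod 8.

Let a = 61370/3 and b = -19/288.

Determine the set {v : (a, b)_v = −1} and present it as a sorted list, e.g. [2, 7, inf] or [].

Mod squares: a ≡ 510, b ≡ -38. Check v ∈ {∞, 2, 3, 5, 17, 19}.
v=3: a=3^-1·(≡2), b=3^-2·(≡1) mod 3; (2|3)=-1, (1|3)=+1; (−1)^{-1·-2·1}·(-1)^-2·(+1)^-1 = +1.
v=∞: 510 > 0 and -38 < 0  ⇒  (a,b)_∞ = +1.
v=19: a=19^2·(≡6), b=19^1·(≡6) mod 19; (6|19)=+1, (6|19)=+1; (−1)^{2·1·9}·(+1)^1·(+1)^2 = +1.
v=5: a=5^1·(≡3), b=5^0·(≡2) mod 5; (3|5)=-1, (2|5)=-1; (−1)^{1·0·2}·(-1)^0·(-1)^1 = -1.
v=2: v_2(a)=1, v_2(b)=-5; units ≡ 7, 5 (mod 8); ε·ε+αω+βω = 1·0+1·1+-5·0 ≡ 1  ⇒  (a,b)_2 = -1.
v=17: a=17^1·(≡2), b=17^0·(≡2) mod 17; (2|17)=+1, (2|17)=+1; (−1)^{1·0·8}·(+1)^0·(+1)^1 = +1.
Ram(510, -38) = {2, 5}; no ℚ_2-point on the conic.

[2, 5]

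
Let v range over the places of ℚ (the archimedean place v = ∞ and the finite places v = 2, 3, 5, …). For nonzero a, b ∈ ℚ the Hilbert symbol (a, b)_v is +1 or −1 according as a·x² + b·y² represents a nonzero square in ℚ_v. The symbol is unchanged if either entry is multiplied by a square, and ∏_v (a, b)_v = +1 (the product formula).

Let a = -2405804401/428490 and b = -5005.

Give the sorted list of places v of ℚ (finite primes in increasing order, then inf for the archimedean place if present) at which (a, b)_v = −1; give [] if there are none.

Mod squares: a ≡ -10, b ≡ -5005. Check v ∈ {∞, 2, 3, 5, 7, 11, 13, 23}.
v=5: a=5^-1·(≡3), b=5^1·(≡4) mod 5; (3|5)=-1, (4|5)=+1; (−1)^{-1·1·2}·(-1)^1·(+1)^-1 = -1.
v=13: a=13^2·(≡3), b=13^1·(≡5) mod 13; (3|13)=+1, (5|13)=-1; (−1)^{2·1·6}·(+1)^1·(-1)^2 = +1.
v=3: a=3^-4·(≡2), b=3^0·(≡2) mod 3; (2|3)=-1, (2|3)=-1; (−1)^{-4·0·1}·(-1)^0·(-1)^-4 = +1.
v=2: v_2(a)=-1, v_2(b)=0; units ≡ 3, 3 (mod 8); ε·ε+αω+βω = 1·1+-1·1+0·1 ≡ 0  ⇒  (a,b)_2 = +1.
v=∞: -10 < 0 and -5005 < 0  ⇒  (a,b)_∞ = -1.
v=7: a=7^6·(≡2), b=7^1·(≡6) mod 7; (2|7)=+1, (6|7)=-1; (−1)^{6·1·3}·(+1)^1·(-1)^6 = +1.
v=23: a=23^-2·(≡3), b=23^0·(≡9) mod 23; (3|23)=+1, (9|23)=+1; (−1)^{-2·0·11}·(+1)^0·(+1)^-2 = +1.
v=11: a=11^2·(≡4), b=11^1·(≡7) mod 11; (4|11)=+1, (7|11)=-1; (−1)^{2·1·5}·(+1)^1·(-1)^2 = +1.
Ram(-10, -5005) = {5, ∞}; no ℚ_5-point on the conic.

[5, inf]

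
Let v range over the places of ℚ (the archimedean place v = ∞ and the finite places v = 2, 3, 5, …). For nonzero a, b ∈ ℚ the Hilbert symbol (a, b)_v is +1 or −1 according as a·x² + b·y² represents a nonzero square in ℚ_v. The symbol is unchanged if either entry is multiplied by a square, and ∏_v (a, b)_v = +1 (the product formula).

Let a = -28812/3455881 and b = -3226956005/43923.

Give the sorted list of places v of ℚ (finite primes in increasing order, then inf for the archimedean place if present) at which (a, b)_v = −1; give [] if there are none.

Mod squares: a ≡ -3, b ≡ -4032015. Check v ∈ {∞, 2, 3, 5, 7, 11, 13, 23, 29, 31}.
v=∞: -3 < 0 and -4032015 < 0  ⇒  (a,b)_∞ = -1.
v=31: a=31^0·(≡18), b=31^1·(≡13) mod 31; (18|31)=+1, (13|31)=-1; (−1)^{0·1·15}·(+1)^1·(-1)^0 = +1.
v=2: v_2(a)=2, v_2(b)=0; units ≡ 5, 1 (mod 8); ε·ε+αω+βω = 0·0+2·0+0·1 ≡ 0  ⇒  (a,b)_2 = +1.
v=3: a=3^1·(≡2), b=3^-1·(≡1) mod 3; (2|3)=-1, (1|3)=+1; (−1)^{1·-1·1}·(-1)^-1·(+1)^1 = +1.
v=11: a=11^-2·(≡6), b=11^-4·(≡8) mod 11; (6|11)=-1, (8|11)=-1; (−1)^{-2·-4·5}·(-1)^-4·(-1)^-2 = +1.
v=29: a=29^0·(≡8), b=29^1·(≡13) mod 29; (8|29)=-1, (13|29)=+1; (−1)^{0·1·14}·(-1)^1·(+1)^0 = -1.
v=5: a=5^0·(≡3), b=5^1·(≡3) mod 5; (3|5)=-1, (3|5)=-1; (−1)^{0·1·2}·(-1)^1·(-1)^0 = -1.
v=7: a=7^4·(≡1), b=7^4·(≡6) mod 7; (1|7)=+1, (6|7)=-1; (−1)^{4·4·3}·(+1)^4·(-1)^4 = +1.
v=23: a=23^0·(≡22), b=23^1·(≡16) mod 23; (22|23)=-1, (16|23)=+1; (−1)^{0·1·11}·(-1)^1·(+1)^0 = -1.
v=13: a=13^-4·(≡12), b=13^1·(≡4) mod 13; (12|13)=+1, (4|13)=+1; (−1)^{-4·1·6}·(+1)^1·(+1)^-4 = +1.
|Ram(-3, -4032015)| = 4, even; anisotropic at {5, 23, 29, ∞}.

[5, 23, 29, inf]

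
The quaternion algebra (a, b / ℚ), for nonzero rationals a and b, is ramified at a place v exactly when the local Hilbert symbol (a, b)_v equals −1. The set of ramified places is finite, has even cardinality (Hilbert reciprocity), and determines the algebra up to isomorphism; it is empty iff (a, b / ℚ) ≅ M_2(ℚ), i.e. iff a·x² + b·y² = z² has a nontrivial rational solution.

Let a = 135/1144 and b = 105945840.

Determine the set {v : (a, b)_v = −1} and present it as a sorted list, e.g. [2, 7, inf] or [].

Mod squares: a ≡ 4290, b ≡ 15015. Check v ∈ {∞, 2, 3, 5, 7, 11, 13}.
v=2: v_2(a)=-3, v_2(b)=4; units ≡ 1, 7 (mod 8); ε·ε+αω+βω = 0·1+-3·0+4·0 ≡ 0  ⇒  (a,b)_2 = +1.
v=7: a=7^0·(≡3), b=7^3·(≡5) mod 7; (3|7)=-1, (5|7)=-1; (−1)^{0·3·3}·(-1)^3·(-1)^0 = -1.
v=13: a=13^-1·(≡7), b=13^1·(≡6) mod 13; (7|13)=-1, (6|13)=-1; (−1)^{-1·1·6}·(-1)^1·(-1)^-1 = +1.
v=∞: 4290 > 0 and 15015 > 0  ⇒  (a,b)_∞ = +1.
v=11: a=11^-1·(≡5), b=11^1·(≡5) mod 11; (5|11)=+1, (5|11)=+1; (−1)^{-1·1·5}·(+1)^1·(+1)^-1 = -1.
v=5: a=5^1·(≡3), b=5^1·(≡3) mod 5; (3|5)=-1, (3|5)=-1; (−1)^{1·1·2}·(-1)^1·(-1)^1 = +1.
v=3: a=3^3·(≡2), b=3^3·(≡1) mod 3; (2|3)=-1, (1|3)=+1; (−1)^{3·3·1}·(-1)^3·(+1)^3 = +1.
Ram(4290, 15015) = {7, 11}; no ℚ_7-point on the conic.

[7, 11]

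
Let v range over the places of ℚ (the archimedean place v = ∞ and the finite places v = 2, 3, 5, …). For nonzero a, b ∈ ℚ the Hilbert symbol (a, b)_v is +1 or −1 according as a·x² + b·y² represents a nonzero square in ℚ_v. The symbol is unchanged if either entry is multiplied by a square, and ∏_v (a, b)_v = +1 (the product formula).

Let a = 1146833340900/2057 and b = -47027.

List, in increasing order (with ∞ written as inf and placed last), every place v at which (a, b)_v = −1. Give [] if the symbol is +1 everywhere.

(a, b) ≡ (842673, -47027) mod (ℚ^×)²; places V = {2, 3, 5, 11, 13, 17, 31, 37, 41, ∞}.
(a,b)_41: α=1, u≡26; β=1, v≡1 (mod 41); (26|41)=-1, (1|41)=+1; sign (−1)^0·-1^1·+1^1 = -1.
(a,b)_31: α=1, u≡24; β=1, v≡2 (mod 31); (24|31)=-1, (2|31)=+1; sign (−1)^1·-1^1·+1^1 = +1.
(a,b)_17: α=-1, u≡7; β=0, v≡12 (mod 17); (7|17)=-1, (12|17)=-1; sign (−1)^0·-1^0·-1^-1 = -1.
(a,b)_5: α=2, u≡3; β=0, v≡3 (mod 5); (3|5)=-1, (3|5)=-1; sign (−1)^0·-1^0·-1^2 = +1.
(a,b)_3: α=1, u≡1; β=0, v≡1 (mod 3); (1|3)=+1, (1|3)=+1; sign (−1)^0·+1^0·+1^1 = +1.
(a,b)_∞: sgn(842673)=+, sgn(-47027)=−, so +1.
(a,b)_37: α=2, u≡23; β=1, v≡24 (mod 37); (23|37)=-1, (24|37)=-1; sign (−1)^0·-1^1·-1^2 = -1.
(a,b)_2: α=2, β=0; u≡1, v≡5 (mod 8); ε(u)ε(v)=0·0, αω(v)=2·1, βω(u)=0·0; sum ≡ 0  ⇒  +1.
(a,b)_13: α=3, u≡9; β=0, v≡7 (mod 13); (9|13)=+1, (7|13)=-1; sign (−1)^0·+1^0·-1^3 = -1.
(a,b)_11: α=-2, u≡10; β=0, v≡9 (mod 11); (10|11)=-1, (9|11)=+1; sign (−1)^0·-1^0·+1^-2 = +1.
(842673, -47027 / ℚ) ramifies at {13, 17, 37, 41}: a division algebra.

[13, 17, 37, 41]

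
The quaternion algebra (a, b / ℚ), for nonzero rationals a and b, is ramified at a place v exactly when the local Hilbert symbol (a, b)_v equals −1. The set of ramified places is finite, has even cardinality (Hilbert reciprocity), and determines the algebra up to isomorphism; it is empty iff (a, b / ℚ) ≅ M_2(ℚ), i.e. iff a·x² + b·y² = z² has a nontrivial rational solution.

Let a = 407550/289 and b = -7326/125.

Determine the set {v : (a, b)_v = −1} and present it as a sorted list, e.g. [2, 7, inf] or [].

[2, 5, 19, 37]

Mod squares: a ≡ 16302, b ≡ -4070. Check v ∈ {∞, 2, 3, 5, 11, 13, 17, 19, 37}.
v=2: v_2(a)=1, v_2(b)=1; units ≡ 7, 5 (mod 8); ε·ε+αω+βω = 1·0+1·1+1·0 ≡ 1  ⇒  (a,b)_2 = -1.
v=13: a=13^1·(≡11), b=13^0·(≡4) mod 13; (11|13)=-1, (4|13)=+1; (−1)^{1·0·6}·(-1)^0·(+1)^1 = +1.
v=19: a=19^1·(≡14), b=19^0·(≡18) mod 19; (14|19)=-1, (18|19)=-1; (−1)^{1·0·9}·(-1)^0·(-1)^1 = -1.
v=3: a=3^1·(≡1), b=3^2·(≡1) mod 3; (1|3)=+1, (1|3)=+1; (−1)^{1·2·1}·(+1)^2·(+1)^1 = +1.
v=37: a=37^0·(≡6), b=37^1·(≡7) mod 37; (6|37)=-1, (7|37)=+1; (−1)^{0·1·18}·(-1)^1·(+1)^0 = -1.
v=11: a=11^1·(≡8), b=11^1·(≡4) mod 11; (8|11)=-1, (4|11)=+1; (−1)^{1·1·5}·(-1)^1·(+1)^1 = +1.
v=17: a=17^-2·(≡9), b=17^0·(≡3) mod 17; (9|17)=+1, (3|17)=-1; (−1)^{-2·0·8}·(+1)^0·(-1)^-2 = +1.
v=5: a=5^2·(≡3), b=5^-3·(≡4) mod 5; (3|5)=-1, (4|5)=+1; (−1)^{2·-3·2}·(-1)^-3·(+1)^2 = -1.
v=∞: 16302 > 0 and -4070 < 0  ⇒  (a,b)_∞ = +1.
(16302, -4070 / ℚ) ramifies at {2, 5, 19, 37}: a division algebra.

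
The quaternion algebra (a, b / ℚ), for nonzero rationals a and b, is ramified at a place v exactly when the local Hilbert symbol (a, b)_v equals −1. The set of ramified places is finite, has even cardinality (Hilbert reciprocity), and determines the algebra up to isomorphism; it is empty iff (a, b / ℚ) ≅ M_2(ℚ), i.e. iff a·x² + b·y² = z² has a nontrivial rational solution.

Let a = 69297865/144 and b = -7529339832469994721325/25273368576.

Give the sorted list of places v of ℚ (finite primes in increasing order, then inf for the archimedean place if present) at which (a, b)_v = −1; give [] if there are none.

(a, b) ≡ (239785, -13) mod (ℚ^×)²; places V = {2, 3, 5, 7, 11, 13, 17, 23, 31, ∞}.
(a,b)_2: α=-4, β=-16; u≡1, v≡3 (mod 8); ε(u)ε(v)=0·1, αω(v)=-4·1, βω(u)=-16·0; sum ≡ 0  ⇒  +1.
(a,b)_13: α=1, u≡7; β=5, v≡1 (mod 13); (7|13)=-1, (1|13)=+1; sign (−1)^0·-1^5·+1^1 = -1.
(a,b)_3: α=-2, u≡1; β=-6, v≡2 (mod 3); (1|3)=+1, (2|3)=-1; sign (−1)^0·+1^-6·-1^-2 = +1.
(a,b)_5: α=1, u≡2; β=2, v≡2 (mod 5); (2|5)=-1, (2|5)=-1; sign (−1)^0·-1^2·-1^1 = -1.
(a,b)_23: α=0, u≡14; β=-2, v≡7 (mod 23); (14|23)=-1, (7|23)=-1; sign (−1)^0·-1^-2·-1^0 = +1.
(a,b)_7: α=1, u≡2; β=0, v≡4 (mod 7); (2|7)=+1, (4|7)=+1; sign (−1)^0·+1^0·+1^1 = +1.
(a,b)_31: α=1, u≡8; β=2, v≡20 (mod 31); (8|31)=+1, (20|31)=+1; sign (−1)^0·+1^2·+1^1 = +1.
(a,b)_11: α=0, u≡10; β=2, v≡3 (mod 11); (10|11)=-1, (3|11)=+1; sign (−1)^0·-1^2·+1^0 = +1.
(a,b)_∞: sgn(239785)=+, sgn(-13)=−, so +1.
(a,b)_17: α=3, u≡10; β=8, v≡9 (mod 17); (10|17)=-1, (9|17)=+1; sign (−1)^0·-1^8·+1^3 = +1.
Ram(239785, -13) = {5, 13}; no ℚ_5-point on the conic.

[5, 13]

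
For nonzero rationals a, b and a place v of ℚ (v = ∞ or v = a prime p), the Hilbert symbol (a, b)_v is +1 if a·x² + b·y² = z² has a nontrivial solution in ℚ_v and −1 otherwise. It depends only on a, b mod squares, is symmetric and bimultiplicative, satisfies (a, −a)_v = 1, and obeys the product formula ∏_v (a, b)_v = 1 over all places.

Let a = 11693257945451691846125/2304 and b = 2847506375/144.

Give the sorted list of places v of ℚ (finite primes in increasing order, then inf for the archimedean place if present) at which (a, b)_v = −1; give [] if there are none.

[29, 41]

(a, b) ≡ (44165405, 2324495) mod (ℚ^×)²; places V = {2, 3, 5, 7, 17, 19, 23, 29, 41, ∞}.
(a,b)_29: α=3, u≡2; β=1, v≡7 (mod 29); (2|29)=-1, (7|29)=+1; sign (−1)^0·-1^1·+1^3 = -1.
(a,b)_5: α=3, u≡1; β=3, v≡4 (mod 5); (1|5)=+1, (4|5)=+1; sign (−1)^0·+1^3·+1^3 = +1.
(a,b)_3: α=-2, u≡2; β=-2, v≡2 (mod 3); (2|3)=-1, (2|3)=-1; sign (−1)^0·-1^-2·-1^-2 = +1.
(a,b)_∞: sgn(44165405)=+, sgn(2324495)=+, so +1.
(a,b)_41: α=3, u≡30; β=1, v≡39 (mod 41); (30|41)=-1, (39|41)=+1; sign (−1)^0·-1^1·+1^3 = -1.
(a,b)_23: α=3, u≡11; β=1, v≡3 (mod 23); (11|23)=-1, (3|23)=+1; sign (−1)^1·-1^1·+1^3 = +1.
(a,b)_17: α=3, u≡15; β=1, v≡9 (mod 17); (15|17)=+1, (9|17)=+1; sign (−1)^0·+1^1·+1^3 = +1.
(a,b)_19: α=1, u≡9; β=0, v≡1 (mod 19); (9|19)=+1, (1|19)=+1; sign (−1)^0·+1^0·+1^1 = +1.
(a,b)_2: α=-8, β=-4; u≡5, v≡7 (mod 8); ε(u)ε(v)=0·1, αω(v)=-8·0, βω(u)=-4·1; sum ≡ 0  ⇒  +1.
(a,b)_7: α=2, u≡2; β=2, v≡5 (mod 7); (2|7)=+1, (5|7)=-1; sign (−1)^0·+1^2·-1^2 = +1.
(44165405, 2324495 / ℚ) ramifies at {29, 41}: a division algebra.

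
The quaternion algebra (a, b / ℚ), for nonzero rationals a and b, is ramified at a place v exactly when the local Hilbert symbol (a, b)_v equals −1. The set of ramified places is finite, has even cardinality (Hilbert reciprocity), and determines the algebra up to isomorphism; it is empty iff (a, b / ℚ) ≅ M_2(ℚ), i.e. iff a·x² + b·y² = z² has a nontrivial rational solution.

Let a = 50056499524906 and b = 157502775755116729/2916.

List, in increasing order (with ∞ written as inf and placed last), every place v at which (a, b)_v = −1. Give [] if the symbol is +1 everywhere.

Mod squares: a ≡ 1263994, b ≡ 4921. Check v ∈ {∞, 2, 3, 7, 19, 29, 31, 37}.
v=29: a=29^3·(≡7), b=29^4·(≡23) mod 29; (7|29)=+1, (23|29)=+1; (−1)^{3·4·14}·(+1)^4·(+1)^3 = +1.
v=3: a=3^0·(≡1), b=3^-6·(≡1) mod 3; (1|3)=+1, (1|3)=+1; (−1)^{0·-6·1}·(+1)^-6·(+1)^0 = +1.
v=37: a=37^1·(≡25), b=37^1·(≡29) mod 37; (25|37)=+1, (29|37)=-1; (−1)^{1·1·18}·(+1)^1·(-1)^1 = -1.
v=19: a=19^1·(≡17), b=19^1·(≡8) mod 19; (17|19)=+1, (8|19)=-1; (−1)^{1·1·9}·(+1)^1·(-1)^1 = +1.
v=7: a=7^2·(≡1), b=7^3·(≡3) mod 7; (1|7)=+1, (3|7)=-1; (−1)^{2·3·3}·(+1)^3·(-1)^2 = +1.
v=31: a=31^3·(≡28), b=31^4·(≡26) mod 31; (28|31)=+1, (26|31)=-1; (−1)^{3·4·15}·(+1)^4·(-1)^3 = -1.
v=2: v_2(a)=1, v_2(b)=-2; units ≡ 5, 1 (mod 8); ε·ε+αω+βω = 0·0+1·0+-2·1 ≡ 0  ⇒  (a,b)_2 = +1.
v=∞: 1263994 > 0 and 4921 > 0  ⇒  (a,b)_∞ = +1.
(1263994, 4921 / ℚ) ramifies at {31, 37}: a division algebra.

[31, 37]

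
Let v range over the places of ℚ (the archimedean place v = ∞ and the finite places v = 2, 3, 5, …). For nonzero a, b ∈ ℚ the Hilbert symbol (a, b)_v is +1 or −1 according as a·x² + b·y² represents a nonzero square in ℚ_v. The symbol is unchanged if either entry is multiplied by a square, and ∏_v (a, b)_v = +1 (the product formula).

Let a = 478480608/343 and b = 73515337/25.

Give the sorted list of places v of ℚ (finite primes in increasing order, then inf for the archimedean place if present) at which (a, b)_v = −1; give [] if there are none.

[7, 23]

Mod squares: a ≡ 31906, b ≡ 1500313. Check v ∈ {∞, 2, 3, 5, 7, 23, 37, 41, 43, 53}.
v=5: a=5^0·(≡1), b=5^-2·(≡2) mod 5; (1|5)=+1, (2|5)=-1; (−1)^{0·-2·2}·(+1)^-2·(-1)^0 = +1.
v=37: a=37^0·(≡16), b=37^1·(≡3) mod 37; (16|37)=+1, (3|37)=+1; (−1)^{0·1·18}·(+1)^1·(+1)^0 = +1.
v=2: v_2(a)=5, v_2(b)=0; units ≡ 1, 1 (mod 8); ε·ε+αω+βω = 0·0+5·0+0·0 ≡ 0  ⇒  (a,b)_2 = +1.
v=23: a=23^0·(≡15), b=23^1·(≡16) mod 23; (15|23)=-1, (16|23)=+1; (−1)^{0·1·11}·(-1)^1·(+1)^0 = -1.
v=7: a=7^-3·(≡4), b=7^2·(≡6) mod 7; (4|7)=+1, (6|7)=-1; (−1)^{-3·2·3}·(+1)^2·(-1)^-3 = -1.
v=43: a=43^1·(≡41), b=43^1·(≡37) mod 43; (41|43)=+1, (37|43)=-1; (−1)^{1·1·21}·(+1)^1·(-1)^1 = +1.
v=41: a=41^0·(≡2), b=41^1·(≡10) mod 41; (2|41)=+1, (10|41)=+1; (−1)^{0·1·20}·(+1)^1·(+1)^0 = +1.
v=53: a=53^1·(≡3), b=53^0·(≡6) mod 53; (3|53)=-1, (6|53)=+1; (−1)^{1·0·26}·(-1)^0·(+1)^1 = +1.
v=∞: 31906 > 0 and 1500313 > 0  ⇒  (a,b)_∞ = +1.
v=3: a=3^8·(≡1), b=3^0·(≡1) mod 3; (1|3)=+1, (1|3)=+1; (−1)^{8·0·1}·(+1)^0·(+1)^8 = +1.
Ram(31906, 1500313) = {7, 23}; no ℚ_7-point on the conic.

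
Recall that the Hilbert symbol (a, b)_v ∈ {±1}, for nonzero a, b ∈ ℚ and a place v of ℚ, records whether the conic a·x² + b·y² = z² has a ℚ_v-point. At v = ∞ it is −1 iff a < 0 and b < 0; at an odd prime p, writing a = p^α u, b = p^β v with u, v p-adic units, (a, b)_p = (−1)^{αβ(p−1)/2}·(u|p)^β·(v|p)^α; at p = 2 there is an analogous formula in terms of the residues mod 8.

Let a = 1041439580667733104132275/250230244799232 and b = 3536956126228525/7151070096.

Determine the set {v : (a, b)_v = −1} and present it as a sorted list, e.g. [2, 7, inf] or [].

(a, b) ≡ (33, 1309) mod (ℚ^×)²; places V = {2, 3, 5, 7, 11, 13, 17, 19, 29, ∞}.
(a,b)_17: α=2, u≡4; β=1, v≡4 (mod 17); (4|17)=+1, (4|17)=+1; sign (−1)^0·+1^1·+1^2 = +1.
(a,b)_7: α=2, u≡3; β=1, v≡5 (mod 7); (3|7)=-1, (5|7)=-1; sign (−1)^0·-1^1·-1^2 = -1.
(a,b)_3: α=-19, u≡2; β=-12, v≡1 (mod 3); (2|3)=-1, (1|3)=+1; sign (−1)^0·-1^-12·+1^-19 = +1.
(a,b)_5: α=2, u≡3; β=2, v≡1 (mod 5); (3|5)=-1, (1|5)=+1; sign (−1)^0·-1^2·+1^2 = +1.
(a,b)_19: α=2, u≡10; β=2, v≡4 (mod 19); (10|19)=-1, (4|19)=+1; sign (−1)^0·-1^2·+1^2 = +1.
(a,b)_29: α=-2, u≡24; β=-2, v≡13 (mod 29); (24|29)=+1, (13|29)=+1; sign (−1)^0·+1^-2·+1^-2 = +1.
(a,b)_∞: sgn(33)=+, sgn(1309)=+, so +1.
(a,b)_11: α=11, u≡9; β=7, v≡3 (mod 11); (9|11)=+1, (3|11)=+1; sign (−1)^1·+1^7·+1^11 = -1.
(a,b)_13: α=4, u≡8; β=2, v≡12 (mod 13); (8|13)=-1, (12|13)=+1; sign (−1)^0·-1^2·+1^4 = +1.
(a,b)_2: α=-8, β=-4; u≡1, v≡5 (mod 8); ε(u)ε(v)=0·0, αω(v)=-8·1, βω(u)=-4·0; sum ≡ 0  ⇒  +1.
Ram(33, 1309) = {7, 11}; no ℚ_7-point on the conic.

[7, 11]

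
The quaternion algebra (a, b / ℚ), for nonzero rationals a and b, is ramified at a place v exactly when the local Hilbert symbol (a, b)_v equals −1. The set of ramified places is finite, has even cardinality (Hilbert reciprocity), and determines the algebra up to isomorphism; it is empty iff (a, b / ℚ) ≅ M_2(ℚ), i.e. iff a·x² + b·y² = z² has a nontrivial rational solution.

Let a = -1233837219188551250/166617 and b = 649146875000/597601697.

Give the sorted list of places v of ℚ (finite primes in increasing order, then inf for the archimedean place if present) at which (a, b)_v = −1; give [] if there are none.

Mod squares: a ≡ -58786, b ≡ 8398. Check v ∈ {∞, 2, 3, 5, 7, 11, 13, 17, 19, 23, 29}.
v=7: a=7^3·(≡2), b=7^-4·(≡3) mod 7; (2|7)=+1, (3|7)=-1; (−1)^{3·-4·3}·(+1)^-4·(-1)^3 = -1.
v=19: a=19^5·(≡14), b=19^1·(≡5) mod 19; (14|19)=-1, (5|19)=+1; (−1)^{5·1·9}·(-1)^1·(+1)^5 = +1.
v=3: a=3^-4·(≡2), b=3^0·(≡1) mod 3; (2|3)=-1, (1|3)=+1; (−1)^{-4·0·1}·(-1)^0·(+1)^-4 = +1.
v=29: a=29^0·(≡26), b=29^2·(≡19) mod 29; (26|29)=-1, (19|29)=-1; (−1)^{0·2·14}·(-1)^2·(-1)^0 = +1.
v=∞: -58786 < 0 and 8398 > 0  ⇒  (a,b)_∞ = +1.
v=5: a=5^4·(≡4), b=5^8·(≡3) mod 5; (4|5)=+1, (3|5)=-1; (−1)^{4·8·2}·(+1)^8·(-1)^4 = +1.
v=2: v_2(a)=1, v_2(b)=3; units ≡ 7, 7 (mod 8); ε·ε+αω+βω = 1·1+1·0+3·0 ≡ 1  ⇒  (a,b)_2 = -1.
v=13: a=13^3·(≡6), b=13^1·(≡4) mod 13; (6|13)=-1, (4|13)=+1; (−1)^{3·1·6}·(-1)^1·(+1)^3 = -1.
v=11: a=11^-2·(≡1), b=11^-4·(≡9) mod 11; (1|11)=+1, (9|11)=+1; (−1)^{-2·-4·5}·(+1)^-4·(+1)^-2 = +1.
v=17: a=17^-1·(≡14), b=17^-1·(≡15) mod 17; (14|17)=-1, (15|17)=+1; (−1)^{-1·-1·8}·(-1)^-1·(+1)^-1 = -1.
v=23: a=23^2·(≡13), b=23^0·(≡4) mod 23; (13|23)=+1, (4|23)=+1; (−1)^{2·0·11}·(+1)^0·(+1)^2 = +1.
(-58786, 8398 / ℚ) ramifies at {2, 7, 13, 17}: a division algebra.

[2, 7, 13, 17]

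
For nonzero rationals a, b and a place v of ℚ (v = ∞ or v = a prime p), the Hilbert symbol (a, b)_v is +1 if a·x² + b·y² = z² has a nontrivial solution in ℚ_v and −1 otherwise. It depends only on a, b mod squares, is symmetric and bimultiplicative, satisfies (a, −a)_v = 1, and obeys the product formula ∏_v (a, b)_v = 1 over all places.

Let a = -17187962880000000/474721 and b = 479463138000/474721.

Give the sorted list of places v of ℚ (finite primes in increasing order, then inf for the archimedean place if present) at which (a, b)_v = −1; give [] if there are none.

(a, b) ≡ (-30, 1045) mod (ℚ^×)²; places V = {2, 3, 5, 7, 11, 13, 17, 19, 53, ∞}.
(a,b)_7: α=0, u≡5; β=2, v≡1 (mod 7); (5|7)=-1, (1|7)=+1; sign (−1)^0·-1^2·+1^0 = +1.
(a,b)_13: α=-2, u≡3; β=-2, v≡2 (mod 13); (3|13)=+1, (2|13)=-1; sign (−1)^0·+1^-2·-1^-2 = +1.
(a,b)_2: α=21, β=4; u≡1, v≡5 (mod 8); ε(u)ε(v)=0·0, αω(v)=21·1, βω(u)=4·0; sum ≡ 1  ⇒  -1.
(a,b)_3: α=1, u≡2; β=4, v≡1 (mod 3); (2|3)=-1, (1|3)=+1; sign (−1)^0·-1^4·+1^1 = +1.
(a,b)_17: α=2, u≡4; β=2, v≡9 (mod 17); (4|17)=+1, (9|17)=+1; sign (−1)^0·+1^2·+1^2 = +1.
(a,b)_11: α=2, u≡9; β=1, v≡6 (mod 11); (9|11)=+1, (6|11)=-1; sign (−1)^0·+1^1·-1^2 = +1.
(a,b)_19: α=0, u≡13; β=1, v≡9 (mod 19); (13|19)=-1, (9|19)=+1; sign (−1)^0·-1^1·+1^0 = -1.
(a,b)_53: α=-2, u≡30; β=-2, v≡10 (mod 53); (30|53)=-1, (10|53)=+1; sign (−1)^0·-1^-2·+1^-2 = +1.
(a,b)_∞: sgn(-30)=−, sgn(1045)=+, so +1.
(a,b)_5: α=7, u≡1; β=3, v≡4 (mod 5); (1|5)=+1, (4|5)=+1; sign (−1)^0·+1^3·+1^7 = +1.
Ram(-30, 1045) = {2, 19}; no ℚ_2-point on the conic.

[2, 19]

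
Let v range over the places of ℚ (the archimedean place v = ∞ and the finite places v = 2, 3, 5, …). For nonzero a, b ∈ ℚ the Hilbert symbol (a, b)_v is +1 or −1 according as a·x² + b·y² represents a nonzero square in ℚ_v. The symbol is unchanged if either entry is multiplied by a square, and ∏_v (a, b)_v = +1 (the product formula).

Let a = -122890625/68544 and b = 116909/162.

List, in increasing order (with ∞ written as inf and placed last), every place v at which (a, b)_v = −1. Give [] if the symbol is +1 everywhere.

(a, b) ≡ (-7735, 442) mod (ℚ^×)²; places V = {2, 3, 5, 7, 11, 13, 17, 23, ∞}.
(a,b)_∞: sgn(-7735)=−, sgn(442)=+, so +1.
(a,b)_11: α=2, u≡9; β=0, v≡7 (mod 11); (9|11)=+1, (7|11)=-1; sign (−1)^0·+1^0·-1^2 = +1.
(a,b)_5: α=7, u≡3; β=0, v≡2 (mod 5); (3|5)=-1, (2|5)=-1; sign (−1)^0·-1^0·-1^7 = -1.
(a,b)_13: α=1, u≡9; β=1, v≡6 (mod 13); (9|13)=+1, (6|13)=-1; sign (−1)^0·+1^1·-1^1 = -1.
(a,b)_23: α=0, u≡2; β=2, v≡14 (mod 23); (2|23)=+1, (14|23)=-1; sign (−1)^0·+1^2·-1^0 = +1.
(a,b)_3: α=-2, u≡2; β=-4, v≡1 (mod 3); (2|3)=-1, (1|3)=+1; sign (−1)^0·-1^-4·+1^-2 = +1.
(a,b)_7: α=-1, u≡4; β=0, v≡2 (mod 7); (4|7)=+1, (2|7)=+1; sign (−1)^0·+1^0·+1^-1 = +1.
(a,b)_17: α=-1, u≡4; β=1, v≡1 (mod 17); (4|17)=+1, (1|17)=+1; sign (−1)^0·+1^1·+1^-1 = +1.
(a,b)_2: α=-6, β=-1; u≡1, v≡5 (mod 8); ε(u)ε(v)=0·0, αω(v)=-6·1, βω(u)=-1·0; sum ≡ 0  ⇒  +1.
|Ram(-7735, 442)| = 2, even; anisotropic at {5, 13}.

[5, 13]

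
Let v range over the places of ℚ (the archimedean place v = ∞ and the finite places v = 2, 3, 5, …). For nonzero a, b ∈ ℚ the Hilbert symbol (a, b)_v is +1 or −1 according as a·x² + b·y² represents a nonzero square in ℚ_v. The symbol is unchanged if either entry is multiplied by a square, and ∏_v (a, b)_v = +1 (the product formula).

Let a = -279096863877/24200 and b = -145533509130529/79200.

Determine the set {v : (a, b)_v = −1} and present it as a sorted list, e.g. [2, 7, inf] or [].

[11, inf]

(a, b) ≡ (-26, -22) mod (ℚ^×)²; places V = {2, 3, 5, 11, 13, 17, 19, ∞}.
(a,b)_2: α=-3, β=-5; u≡3, v≡5 (mod 8); ε(u)ε(v)=1·0, αω(v)=-3·1, βω(u)=-5·1; sum ≡ 0  ⇒  +1.
(a,b)_3: α=2, u≡1; β=-2, v≡2 (mod 3); (1|3)=+1, (2|3)=-1; sign (−1)^0·+1^-2·-1^2 = +1.
(a,b)_17: α=4, u≡4; β=4, v≡10 (mod 17); (4|17)=+1, (10|17)=-1; sign (−1)^0·+1^4·-1^4 = +1.
(a,b)_19: α=0, u≡13; β=2, v≡16 (mod 19); (13|19)=-1, (16|19)=+1; sign (−1)^0·-1^2·+1^0 = +1.
(a,b)_11: α=-2, u≡2; β=-1, v≡5 (mod 11); (2|11)=-1, (5|11)=+1; sign (−1)^0·-1^-1·+1^-2 = -1.
(a,b)_∞: sgn(-26)=−, sgn(-22)=−, so -1.
(a,b)_5: α=-2, u≡1; β=-2, v≡2 (mod 5); (1|5)=+1, (2|5)=-1; sign (−1)^0·+1^-2·-1^-2 = +1.
(a,b)_13: α=5, u≡7; β=6, v≡10 (mod 13); (7|13)=-1, (10|13)=+1; sign (−1)^0·-1^6·+1^5 = +1.
Ram(-26, -22) = {11, ∞}; no ℚ_11-point on the conic.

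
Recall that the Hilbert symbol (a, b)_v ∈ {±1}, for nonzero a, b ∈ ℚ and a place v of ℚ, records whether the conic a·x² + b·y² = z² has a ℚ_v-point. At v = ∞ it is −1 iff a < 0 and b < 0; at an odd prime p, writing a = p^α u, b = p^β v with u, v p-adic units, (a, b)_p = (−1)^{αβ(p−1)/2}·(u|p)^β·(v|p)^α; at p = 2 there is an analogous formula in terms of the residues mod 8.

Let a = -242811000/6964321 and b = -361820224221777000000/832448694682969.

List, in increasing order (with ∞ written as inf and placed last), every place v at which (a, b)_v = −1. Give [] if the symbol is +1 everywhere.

Mod squares: a ≡ -510, b ≡ -17. Check v ∈ {∞, 2, 3, 5, 7, 13, 17, 19, 23, 29}.
v=23: a=23^2·(≡15), b=23^4·(≡6) mod 23; (15|23)=-1, (6|23)=+1; (−1)^{2·4·11}·(-1)^4·(+1)^2 = +1.
v=5: a=5^3·(≡2), b=5^6·(≡3) mod 5; (2|5)=-1, (3|5)=-1; (−1)^{3·6·2}·(-1)^6·(-1)^3 = -1.
v=17: a=17^1·(≡8), b=17^3·(≡13) mod 17; (8|17)=+1, (13|17)=+1; (−1)^{1·3·8}·(+1)^3·(+1)^1 = +1.
v=∞: -510 < 0 and -17 < 0  ⇒  (a,b)_∞ = -1.
v=7: a=7^-2·(≡2), b=7^-2·(≡1) mod 7; (2|7)=+1, (1|7)=+1; (−1)^{-2·-2·3}·(+1)^-2·(+1)^-2 = +1.
v=13: a=13^-2·(≡3), b=13^-4·(≡3) mod 13; (3|13)=+1, (3|13)=+1; (−1)^{-2·-4·6}·(+1)^-4·(+1)^-2 = +1.
v=3: a=3^3·(≡1), b=3^6·(≡1) mod 3; (1|3)=+1, (1|3)=+1; (−1)^{3·6·1}·(+1)^6·(+1)^3 = +1.
v=19: a=19^0·(≡8), b=19^2·(≡8) mod 19; (8|19)=-1, (8|19)=-1; (−1)^{0·2·9}·(-1)^2·(-1)^0 = +1.
v=29: a=29^-2·(≡27), b=29^-6·(≡10) mod 29; (27|29)=-1, (10|29)=-1; (−1)^{-2·-6·14}·(-1)^-6·(-1)^-2 = +1.
v=2: v_2(a)=3, v_2(b)=6; units ≡ 1, 7 (mod 8); ε·ε+αω+βω = 0·1+3·0+6·0 ≡ 0  ⇒  (a,b)_2 = +1.
Ram(-510, -17) = {5, ∞}; no ℚ_5-point on the conic.

[5, inf]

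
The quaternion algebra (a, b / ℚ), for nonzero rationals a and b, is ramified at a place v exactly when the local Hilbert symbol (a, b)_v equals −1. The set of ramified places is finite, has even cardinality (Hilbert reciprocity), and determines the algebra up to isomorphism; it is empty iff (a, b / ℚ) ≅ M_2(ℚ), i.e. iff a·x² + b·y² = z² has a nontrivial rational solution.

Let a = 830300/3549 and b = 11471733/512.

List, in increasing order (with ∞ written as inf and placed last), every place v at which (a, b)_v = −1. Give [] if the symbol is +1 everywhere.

[2, 3, 13, 29]

Mod squares: a ≡ 483, b ≡ 52026. Check v ∈ {∞, 2, 3, 5, 7, 13, 19, 23, 29}.
v=5: a=5^2·(≡3), b=5^0·(≡4) mod 5; (3|5)=-1, (4|5)=+1; (−1)^{2·0·2}·(-1)^0·(+1)^2 = +1.
v=23: a=23^1·(≡15), b=23^1·(≡18) mod 23; (15|23)=-1, (18|23)=+1; (−1)^{1·1·11}·(-1)^1·(+1)^1 = +1.
v=3: a=3^-1·(≡2), b=3^3·(≡2) mod 3; (2|3)=-1, (2|3)=-1; (−1)^{-1·3·1}·(-1)^3·(-1)^-1 = -1.
v=29: a=29^0·(≡8), b=29^1·(≡7) mod 29; (8|29)=-1, (7|29)=+1; (−1)^{0·1·14}·(-1)^1·(+1)^0 = -1.
v=7: a=7^-1·(≡3), b=7^2·(≡2) mod 7; (3|7)=-1, (2|7)=+1; (−1)^{-1·2·3}·(-1)^2·(+1)^-1 = +1.
v=19: a=19^2·(≡14), b=19^0·(≡11) mod 19; (14|19)=-1, (11|19)=+1; (−1)^{2·0·9}·(-1)^0·(+1)^2 = +1.
v=2: v_2(a)=2, v_2(b)=-9; units ≡ 3, 5 (mod 8); ε·ε+αω+βω = 1·0+2·1+-9·1 ≡ 1  ⇒  (a,b)_2 = -1.
v=13: a=13^-2·(≡2), b=13^1·(≡8) mod 13; (2|13)=-1, (8|13)=-1; (−1)^{-2·1·6}·(-1)^1·(-1)^-2 = -1.
v=∞: 483 > 0 and 52026 > 0  ⇒  (a,b)_∞ = +1.
(483, 52026 / ℚ) ramifies at {2, 3, 13, 29}: a division algebra.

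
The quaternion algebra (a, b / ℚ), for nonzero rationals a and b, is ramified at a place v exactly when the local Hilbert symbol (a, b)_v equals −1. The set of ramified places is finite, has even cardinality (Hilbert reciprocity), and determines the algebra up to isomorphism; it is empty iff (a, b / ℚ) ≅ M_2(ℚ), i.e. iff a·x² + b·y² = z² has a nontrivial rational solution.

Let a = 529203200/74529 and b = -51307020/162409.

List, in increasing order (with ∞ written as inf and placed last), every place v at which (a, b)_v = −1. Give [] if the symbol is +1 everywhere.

Mod squares: a ≡ 323, b ≡ -1955. Check v ∈ {∞, 2, 3, 5, 7, 13, 17, 19, 23, 31}.
v=3: a=3^-2·(≡2), b=3^8·(≡1) mod 3; (2|3)=-1, (1|3)=+1; (−1)^{-2·8·1}·(-1)^8·(+1)^-2 = +1.
v=2: v_2(a)=16, v_2(b)=2; units ≡ 3, 5 (mod 8); ε·ε+αω+βω = 1·0+16·1+2·1 ≡ 0  ⇒  (a,b)_2 = +1.
v=13: a=13^-2·(≡7), b=13^-2·(≡11) mod 13; (7|13)=-1, (11|13)=-1; (−1)^{-2·-2·6}·(-1)^-2·(-1)^-2 = +1.
v=7: a=7^-2·(≡4), b=7^0·(≡6) mod 7; (4|7)=+1, (6|7)=-1; (−1)^{-2·0·3}·(+1)^0·(-1)^-2 = +1.
v=5: a=5^2·(≡2), b=5^1·(≡4) mod 5; (2|5)=-1, (4|5)=+1; (−1)^{2·1·2}·(-1)^1·(+1)^2 = -1.
v=31: a=31^0·(≡6), b=31^-2·(≡24) mod 31; (6|31)=-1, (24|31)=-1; (−1)^{0·-2·15}·(-1)^-2·(-1)^0 = +1.
v=19: a=19^1·(≡17), b=19^0·(≡3) mod 19; (17|19)=+1, (3|19)=-1; (−1)^{1·0·9}·(+1)^0·(-1)^1 = -1.
v=17: a=17^1·(≡16), b=17^1·(≡15) mod 17; (16|17)=+1, (15|17)=+1; (−1)^{1·1·8}·(+1)^1·(+1)^1 = +1.
v=23: a=23^0·(≡2), b=23^1·(≡5) mod 23; (2|23)=+1, (5|23)=-1; (−1)^{0·1·11}·(+1)^1·(-1)^0 = +1.
v=∞: 323 > 0 and -1955 < 0  ⇒  (a,b)_∞ = +1.
Ram(323, -1955) = {5, 19}; no ℚ_5-point on the conic.

[5, 19]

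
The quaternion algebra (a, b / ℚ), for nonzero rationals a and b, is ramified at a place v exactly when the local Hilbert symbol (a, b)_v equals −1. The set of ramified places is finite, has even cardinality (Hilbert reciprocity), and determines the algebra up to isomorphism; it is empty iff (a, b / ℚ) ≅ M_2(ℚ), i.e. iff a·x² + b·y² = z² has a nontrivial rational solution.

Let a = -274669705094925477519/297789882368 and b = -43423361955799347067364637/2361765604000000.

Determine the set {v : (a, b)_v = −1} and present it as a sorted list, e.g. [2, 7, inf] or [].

[13, 17, 37, inf]

(a, b) ≡ (-44863, -9722453) mod (ℚ^×)²; places V = {2, 3, 5, 7, 11, 13, 17, 19, 29, 37, 41, 47, ∞}.
(a,b)_47: α=-2, u≡23; β=-4, v≡17 (mod 47); (23|47)=-1, (17|47)=+1; sign (−1)^0·-1^-4·+1^-2 = +1.
(a,b)_3: α=2, u≡2; β=14, v≡1 (mod 3); (2|3)=-1, (1|3)=+1; sign (−1)^0·-1^14·+1^2 = +1.
(a,b)_17: α=-1, u≡16; β=1, v≡10 (mod 17); (16|17)=+1, (10|17)=-1; sign (−1)^0·+1^1·-1^-1 = -1.
(a,b)_29: α=1, u≡2; β=1, v≡8 (mod 29); (2|29)=-1, (8|29)=-1; sign (−1)^0·-1^1·-1^1 = +1.
(a,b)_7: α=3, u≡3; β=4, v≡4 (mod 7); (3|7)=-1, (4|7)=+1; sign (−1)^0·-1^4·+1^3 = +1.
(a,b)_37: α=2, u≡5; β=3, v≡5 (mod 37); (5|37)=-1, (5|37)=-1; sign (−1)^0·-1^3·-1^2 = -1.
(a,b)_11: α=-2, u≡8; β=-2, v≡10 (mod 11); (8|11)=-1, (10|11)=-1; sign (−1)^0·-1^-2·-1^-2 = +1.
(a,b)_13: α=3, u≡6; β=3, v≡1 (mod 13); (6|13)=-1, (1|13)=+1; sign (−1)^0·-1^3·+1^3 = -1.
(a,b)_5: α=0, u≡2; β=-6, v≡3 (mod 5); (2|5)=-1, (3|5)=-1; sign (−1)^0·-1^-6·-1^0 = +1.
(a,b)_∞: sgn(-44863)=−, sgn(-9722453)=−, so -1.
(a,b)_41: α=4, u≡4; β=3, v≡14 (mod 41); (4|41)=+1, (14|41)=-1; sign (−1)^0·+1^3·-1^4 = +1.
(a,b)_19: α=2, u≡10; β=0, v≡2 (mod 19); (10|19)=-1, (2|19)=-1; sign (−1)^0·-1^0·-1^2 = +1.
(a,b)_2: α=-16, β=-8; u≡1, v≡3 (mod 8); ε(u)ε(v)=0·1, αω(v)=-16·1, βω(u)=-8·0; sum ≡ 0  ⇒  +1.
|Ram(-44863, -9722453)| = 4, even; anisotropic at {13, 17, 37, ∞}.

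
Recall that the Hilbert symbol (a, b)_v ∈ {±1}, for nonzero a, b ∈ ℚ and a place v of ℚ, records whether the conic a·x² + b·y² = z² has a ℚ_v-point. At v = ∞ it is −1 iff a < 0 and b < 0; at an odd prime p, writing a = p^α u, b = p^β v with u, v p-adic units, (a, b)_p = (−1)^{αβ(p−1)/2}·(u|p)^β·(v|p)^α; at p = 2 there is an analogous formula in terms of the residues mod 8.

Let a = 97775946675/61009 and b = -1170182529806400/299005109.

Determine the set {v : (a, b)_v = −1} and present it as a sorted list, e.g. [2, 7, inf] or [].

[2, 11, 29, 43]

(a, b) ≡ (43, -233189) mod (ℚ^×)²; places V = {2, 3, 5, 11, 13, 17, 19, 29, 43, ∞}.
(a,b)_43: α=1, u≡21; β=1, v≡36 (mod 43); (21|43)=+1, (36|43)=+1; sign (−1)^1·+1^1·+1^1 = -1.
(a,b)_17: α=4, u≡16; β=5, v≡15 (mod 17); (16|17)=+1, (15|17)=+1; sign (−1)^0·+1^5·+1^4 = +1.
(a,b)_13: α=-2, u≡3; β=-4, v≡5 (mod 13); (3|13)=+1, (5|13)=-1; sign (−1)^0·+1^-4·-1^-2 = +1.
(a,b)_∞: sgn(43)=+, sgn(-233189)=−, so +1.
(a,b)_3: α=2, u≡1; β=2, v≡1 (mod 3); (1|3)=+1, (1|3)=+1; sign (−1)^0·+1^2·+1^2 = +1.
(a,b)_29: α=0, u≡12; β=-1, v≡19 (mod 29); (12|29)=-1, (19|29)=-1; sign (−1)^0·-1^-1·-1^0 = -1.
(a,b)_11: α=2, u≡7; β=3, v≡3 (mod 11); (7|11)=-1, (3|11)=+1; sign (−1)^0·-1^3·+1^2 = -1.
(a,b)_19: α=-2, u≡4; β=-2, v≡11 (mod 19); (4|19)=+1, (11|19)=+1; sign (−1)^0·+1^-2·+1^-2 = +1.
(a,b)_5: α=2, u≡3; β=2, v≡1 (mod 5); (3|5)=-1, (1|5)=+1; sign (−1)^0·-1^2·+1^2 = +1.
(a,b)_2: α=0, β=6; u≡3, v≡3 (mod 8); ε(u)ε(v)=1·1, αω(v)=0·1, βω(u)=6·1; sum ≡ 1  ⇒  -1.
Ram(43, -233189) = {2, 11, 29, 43}; no ℚ_2-point on the conic.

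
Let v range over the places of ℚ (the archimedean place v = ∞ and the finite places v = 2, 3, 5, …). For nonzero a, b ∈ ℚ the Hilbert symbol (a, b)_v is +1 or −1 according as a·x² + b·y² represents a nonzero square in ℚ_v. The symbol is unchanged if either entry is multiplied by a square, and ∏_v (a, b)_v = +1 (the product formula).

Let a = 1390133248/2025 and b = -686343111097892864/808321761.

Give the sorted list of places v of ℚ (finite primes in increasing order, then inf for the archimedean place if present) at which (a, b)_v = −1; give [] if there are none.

[7, 17]

(a, b) ≡ (84847, -11) mod (ℚ^×)²; places V = {2, 3, 5, 7, 11, 13, 17, 23, 31, ∞}.
(a,b)_2: α=14, β=14; u≡7, v≡5 (mod 8); ε(u)ε(v)=1·0, αω(v)=14·1, βω(u)=14·0; sum ≡ 0  ⇒  +1.
(a,b)_17: α=1, u≡14; β=2, v≡3 (mod 17); (14|17)=-1, (3|17)=-1; sign (−1)^0·-1^2·-1^1 = -1.
(a,b)_∞: sgn(84847)=+, sgn(-11)=−, so +1.
(a,b)_5: α=-2, u≡3; β=0, v≡1 (mod 5); (3|5)=-1, (1|5)=+1; sign (−1)^0·-1^0·+1^-2 = +1.
(a,b)_7: α=1, u≡1; β=2, v≡6 (mod 7); (1|7)=+1, (6|7)=-1; sign (−1)^0·+1^2·-1^1 = -1.
(a,b)_31: α=1, u≡2; β=2, v≡16 (mod 31); (2|31)=+1, (16|31)=+1; sign (−1)^0·+1^2·+1^1 = +1.
(a,b)_13: α=0, u≡1; β=-2, v≡11 (mod 13); (1|13)=+1, (11|13)=-1; sign (−1)^0·+1^-2·-1^0 = +1.
(a,b)_3: α=-4, u≡1; β=-14, v≡1 (mod 3); (1|3)=+1, (1|3)=+1; sign (−1)^0·+1^-14·+1^-4 = +1.
(a,b)_11: α=0, u≡9; β=1, v≡6 (mod 11); (9|11)=+1, (6|11)=-1; sign (−1)^0·+1^1·-1^0 = +1.
(a,b)_23: α=1, u≡3; β=4, v≡13 (mod 23); (3|23)=+1, (13|23)=+1; sign (−1)^0·+1^4·+1^1 = +1.
|Ram(84847, -11)| = 2, even; anisotropic at {7, 17}.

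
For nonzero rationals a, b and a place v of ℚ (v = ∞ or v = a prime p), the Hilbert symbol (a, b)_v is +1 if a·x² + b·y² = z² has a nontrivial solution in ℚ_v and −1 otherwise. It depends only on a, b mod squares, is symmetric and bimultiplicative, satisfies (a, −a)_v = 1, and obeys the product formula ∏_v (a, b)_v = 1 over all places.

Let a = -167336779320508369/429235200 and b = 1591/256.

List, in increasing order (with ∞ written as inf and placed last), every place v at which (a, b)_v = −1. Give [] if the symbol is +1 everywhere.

[11, 47]

Mod squares: a ≡ -439967, b ≡ 1591. Check v ∈ {∞, 2, 3, 5, 11, 13, 23, 37, 43, 47}.
v=47: a=47^1·(≡22), b=47^0·(≡31) mod 47; (22|47)=-1, (31|47)=-1; (−1)^{1·0·23}·(-1)^0·(-1)^1 = -1.
v=13: a=13^4·(≡6), b=13^0·(≡2) mod 13; (6|13)=-1, (2|13)=-1; (−1)^{4·0·6}·(-1)^0·(-1)^4 = +1.
v=2: v_2(a)=-10, v_2(b)=-8; units ≡ 1, 7 (mod 8); ε·ε+αω+βω = 0·1+-10·0+-8·0 ≡ 0  ⇒  (a,b)_2 = +1.
v=43: a=43^2·(≡36), b=43^1·(≡3) mod 43; (36|43)=+1, (3|43)=-1; (−1)^{2·1·21}·(+1)^1·(-1)^2 = +1.
v=37: a=37^3·(≡8), b=37^1·(≡35) mod 37; (8|37)=-1, (35|37)=-1; (−1)^{3·1·18}·(-1)^1·(-1)^3 = +1.
v=3: a=3^-6·(≡1), b=3^0·(≡1) mod 3; (1|3)=+1, (1|3)=+1; (−1)^{-6·0·1}·(+1)^0·(+1)^-6 = +1.
v=∞: -439967 < 0 and 1591 > 0  ⇒  (a,b)_∞ = +1.
v=23: a=23^-1·(≡20), b=23^0·(≡9) mod 23; (20|23)=-1, (9|23)=+1; (−1)^{-1·0·11}·(-1)^0·(+1)^-1 = +1.
v=11: a=11^3·(≡7), b=11^0·(≡6) mod 11; (7|11)=-1, (6|11)=-1; (−1)^{3·0·5}·(-1)^0·(-1)^3 = -1.
v=5: a=5^-2·(≡2), b=5^0·(≡1) mod 5; (2|5)=-1, (1|5)=+1; (−1)^{-2·0·2}·(-1)^0·(+1)^-2 = +1.
(-439967, 1591 / ℚ) ramifies at {11, 47}: a division algebra.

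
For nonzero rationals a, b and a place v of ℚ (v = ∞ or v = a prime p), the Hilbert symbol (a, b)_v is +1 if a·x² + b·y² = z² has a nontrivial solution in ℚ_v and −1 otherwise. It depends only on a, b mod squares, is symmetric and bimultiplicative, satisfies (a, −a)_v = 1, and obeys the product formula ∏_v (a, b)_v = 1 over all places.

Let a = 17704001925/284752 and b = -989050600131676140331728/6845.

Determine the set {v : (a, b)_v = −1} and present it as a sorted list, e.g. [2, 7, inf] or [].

(a, b) ≡ (12628369, -4857065) mod (ℚ^×)²; places V = {2, 3, 5, 7, 13, 19, 29, 37, 41, 43, ∞}.
(a,b)_∞: sgn(12628369)=+, sgn(-4857065)=−, so +1.
(a,b)_5: α=2, u≡1; β=-1, v≡3 (mod 5); (1|5)=+1, (3|5)=-1; sign (−1)^0·+1^-1·-1^2 = +1.
(a,b)_43: α=1, u≡10; β=3, v≡23 (mod 43); (10|43)=+1, (23|43)=+1; sign (−1)^1·+1^3·+1^1 = -1.
(a,b)_37: α=-2, u≡33; β=-2, v≡11 (mod 37); (33|37)=+1, (11|37)=+1; sign (−1)^0·+1^-2·+1^-2 = +1.
(a,b)_7: α=0, u≡6; β=2, v≡1 (mod 7); (6|7)=-1, (1|7)=+1; sign (−1)^0·-1^2·+1^0 = +1.
(a,b)_2: α=-4, β=4; u≡1, v≡7 (mod 8); ε(u)ε(v)=0·1, αω(v)=-4·0, βω(u)=4·0; sum ≡ 0  ⇒  +1.
(a,b)_41: α=1, u≡26; β=1, v≡2 (mod 41); (26|41)=-1, (2|41)=+1; sign (−1)^0·-1^1·+1^1 = -1.
(a,b)_19: α=1, u≡8; β=3, v≡3 (mod 19); (8|19)=-1, (3|19)=-1; sign (−1)^1·-1^3·-1^1 = -1.
(a,b)_13: α=-1, u≡1; β=4, v≡7 (mod 13); (1|13)=+1, (7|13)=-1; sign (−1)^0·+1^4·-1^-1 = -1.
(a,b)_29: α=1, u≡26; β=3, v≡18 (mod 29); (26|29)=-1, (18|29)=-1; sign (−1)^0·-1^3·-1^1 = +1.
(a,b)_3: α=6, u≡1; β=4, v≡1 (mod 3); (1|3)=+1, (1|3)=+1; sign (−1)^0·+1^4·+1^6 = +1.
Ram(12628369, -4857065) = {13, 19, 41, 43}; no ℚ_13-point on the conic.

[13, 19, 41, 43]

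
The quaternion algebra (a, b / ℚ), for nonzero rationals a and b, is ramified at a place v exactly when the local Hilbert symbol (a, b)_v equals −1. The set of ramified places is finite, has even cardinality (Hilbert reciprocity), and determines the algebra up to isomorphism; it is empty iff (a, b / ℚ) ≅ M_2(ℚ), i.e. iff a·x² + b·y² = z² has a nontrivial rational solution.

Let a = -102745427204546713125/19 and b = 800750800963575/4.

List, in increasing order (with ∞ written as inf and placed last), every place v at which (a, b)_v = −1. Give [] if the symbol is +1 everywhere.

Mod squares: a ≡ -1019711, b ≡ 7. Check v ∈ {∞, 2, 3, 5, 7, 11, 17, 19, 31, 41}.
v=7: a=7^1·(≡2), b=7^1·(≡4) mod 7; (2|7)=+1, (4|7)=+1; (−1)^{1·1·3}·(+1)^1·(+1)^1 = -1.
v=17: a=17^3·(≡7), b=17^2·(≡10) mod 17; (7|17)=-1, (10|17)=-1; (−1)^{3·2·8}·(-1)^2·(-1)^3 = -1.
v=3: a=3^8·(≡1), b=3^4·(≡1) mod 3; (1|3)=+1, (1|3)=+1; (−1)^{8·4·1}·(+1)^4·(+1)^8 = +1.
v=11: a=11^1·(≡7), b=11^2·(≡2) mod 11; (7|11)=-1, (2|11)=-1; (−1)^{1·2·5}·(-1)^2·(-1)^1 = -1.
v=5: a=5^4·(≡1), b=5^2·(≡2) mod 5; (1|5)=+1, (2|5)=-1; (−1)^{4·2·2}·(+1)^2·(-1)^4 = +1.
v=∞: -1019711 < 0 and 7 > 0  ⇒  (a,b)_∞ = +1.
v=31: a=31^2·(≡27), b=31^2·(≡14) mod 31; (27|31)=-1, (14|31)=+1; (−1)^{2·2·15}·(-1)^2·(+1)^2 = +1.
v=2: v_2(a)=0, v_2(b)=-2; units ≡ 1, 7 (mod 8); ε·ε+αω+βω = 0·1+0·0+-2·0 ≡ 0  ⇒  (a,b)_2 = +1.
v=41: a=41^3·(≡18), b=41^2·(≡34) mod 41; (18|41)=+1, (34|41)=-1; (−1)^{3·2·20}·(+1)^2·(-1)^3 = -1.
v=19: a=19^-1·(≡7), b=19^0·(≡9) mod 19; (7|19)=+1, (9|19)=+1; (−1)^{-1·0·9}·(+1)^0·(+1)^-1 = +1.
(-1019711, 7 / ℚ) ramifies at {7, 11, 17, 41}: a division algebra.

[7, 11, 17, 41]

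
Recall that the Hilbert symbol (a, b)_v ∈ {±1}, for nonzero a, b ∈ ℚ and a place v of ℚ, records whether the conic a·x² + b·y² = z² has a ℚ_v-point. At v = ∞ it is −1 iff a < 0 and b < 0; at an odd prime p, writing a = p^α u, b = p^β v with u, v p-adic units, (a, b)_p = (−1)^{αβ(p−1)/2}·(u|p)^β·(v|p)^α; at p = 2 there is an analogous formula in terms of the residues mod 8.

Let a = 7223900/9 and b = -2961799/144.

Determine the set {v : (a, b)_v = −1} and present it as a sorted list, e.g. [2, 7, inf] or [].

[29, 41, 47, 53]

Mod squares: a ≡ 72239, b ≡ -2961799. Check v ∈ {∞, 2, 3, 5, 29, 41, 47, 53}.
v=41: a=41^0·(≡35), b=41^1·(≡6) mod 41; (35|41)=-1, (6|41)=-1; (−1)^{0·1·20}·(-1)^1·(-1)^0 = -1.
v=5: a=5^2·(≡4), b=5^0·(≡4) mod 5; (4|5)=+1, (4|5)=+1; (−1)^{2·0·2}·(+1)^0·(+1)^2 = +1.
v=∞: 72239 > 0 and -2961799 < 0  ⇒  (a,b)_∞ = +1.
v=2: v_2(a)=2, v_2(b)=-4; units ≡ 7, 1 (mod 8); ε·ε+αω+βω = 1·0+2·0+-4·0 ≡ 0  ⇒  (a,b)_2 = +1.
v=53: a=53^1·(≡10), b=53^1·(≡12) mod 53; (10|53)=+1, (12|53)=-1; (−1)^{1·1·26}·(+1)^1·(-1)^1 = -1.
v=3: a=3^-2·(≡2), b=3^-2·(≡2) mod 3; (2|3)=-1, (2|3)=-1; (−1)^{-2·-2·1}·(-1)^-2·(-1)^-2 = +1.
v=47: a=47^1·(≡22), b=47^1·(≡19) mod 47; (22|47)=-1, (19|47)=-1; (−1)^{1·1·23}·(-1)^1·(-1)^1 = -1.
v=29: a=29^1·(≡15), b=29^1·(≡22) mod 29; (15|29)=-1, (22|29)=+1; (−1)^{1·1·14}·(-1)^1·(+1)^1 = -1.
Ram(72239, -2961799) = {29, 41, 47, 53}; no ℚ_29-point on the conic.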